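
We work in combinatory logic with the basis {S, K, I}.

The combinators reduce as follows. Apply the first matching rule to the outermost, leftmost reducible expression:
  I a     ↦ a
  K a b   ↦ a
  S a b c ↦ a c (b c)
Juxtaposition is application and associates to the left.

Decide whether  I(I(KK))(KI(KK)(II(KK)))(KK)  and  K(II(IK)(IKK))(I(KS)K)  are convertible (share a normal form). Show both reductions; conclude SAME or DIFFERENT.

Term A:
  start: I(I(KK))(KI(KK)(II(KK)))(KK)
  [1] I(KK)(KI(KK)(II(KK)))(KK)
  [2] KK(KI(KK)(II(KK)))(KK)
  [3] K(KK)

Term B:
  start: K(II(IK)(IKK))(I(KS)K)
  [1] II(IK)(IKK)
  [2] I(IK)(IKK)
  [3] IK(IKK)
  [4] K(IKK)
  [5] K(KK)

Answer: SAME — A ⇓ K(KK), B ⇓ K(KK)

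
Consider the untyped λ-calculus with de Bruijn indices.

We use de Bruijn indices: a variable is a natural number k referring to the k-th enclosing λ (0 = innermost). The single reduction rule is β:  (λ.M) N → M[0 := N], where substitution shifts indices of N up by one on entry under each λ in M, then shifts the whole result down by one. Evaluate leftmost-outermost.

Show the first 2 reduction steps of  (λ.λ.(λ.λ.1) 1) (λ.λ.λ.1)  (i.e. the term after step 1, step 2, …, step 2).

  start: (λ.λ.(λ.λ.1) 1) (λ.λ.λ.1)
  step 1: λ.(λ.λ.1) (λ.λ.λ.1)
  step 2: λ.λ.λ.λ.λ.1

Answer: after 2 steps: λ.λ.λ.λ.λ.1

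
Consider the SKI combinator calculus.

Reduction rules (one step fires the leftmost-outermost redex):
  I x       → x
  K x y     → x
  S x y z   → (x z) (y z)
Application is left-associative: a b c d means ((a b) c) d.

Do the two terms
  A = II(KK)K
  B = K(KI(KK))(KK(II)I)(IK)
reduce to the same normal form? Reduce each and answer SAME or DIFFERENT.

Answer: SAME — A ⇓ K, B ⇓ K

Working:
Term A:
  start: II(KK)K
  →1  I(KK)K
  →2  KKK
  →3  K

Term B:
  start: K(KI(KK))(KK(II)I)(IK)
  →1  KI(KK)(IK)
  →2  I(IK)
  →3  IK
  →4  K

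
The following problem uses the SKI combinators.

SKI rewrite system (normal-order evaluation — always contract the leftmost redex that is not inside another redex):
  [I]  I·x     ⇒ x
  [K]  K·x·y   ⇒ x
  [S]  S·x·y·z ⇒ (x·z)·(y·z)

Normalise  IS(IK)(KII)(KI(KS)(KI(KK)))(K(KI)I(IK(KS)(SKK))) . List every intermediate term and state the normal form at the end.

  start: IS(IK)(KII)(KI(KS)(KI(KK)))(K(KI)I(IK(KS)(SKK)))
  →1  S(IK)(KII)(KI(KS)(KI(KK)))(K(KI)I(IK(KS)(SKK)))
  →2  IK(KI(KS)(KI(KK)))(KII(KI(KS)(KI(KK))))(K(KI)I(IK(KS)(SKK)))
  →3  K(KI(KS)(KI(KK)))(KII(KI(KS)(KI(KK))))(K(KI)I(IK(KS)(SKK)))
  →4  KI(KS)(KI(KK))(K(KI)I(IK(KS)(SKK)))
  →5  I(KI(KK))(K(KI)I(IK(KS)(SKK)))
  →6  KI(KK)(K(KI)I(IK(KS)(SKK)))
  →7  I(K(KI)I(IK(KS)(SKK)))
  →8  K(KI)I(IK(KS)(SKK))
  →9  KI(IK(KS)(SKK))
  →10  I

Answer: normal form = I  (in 10 steps)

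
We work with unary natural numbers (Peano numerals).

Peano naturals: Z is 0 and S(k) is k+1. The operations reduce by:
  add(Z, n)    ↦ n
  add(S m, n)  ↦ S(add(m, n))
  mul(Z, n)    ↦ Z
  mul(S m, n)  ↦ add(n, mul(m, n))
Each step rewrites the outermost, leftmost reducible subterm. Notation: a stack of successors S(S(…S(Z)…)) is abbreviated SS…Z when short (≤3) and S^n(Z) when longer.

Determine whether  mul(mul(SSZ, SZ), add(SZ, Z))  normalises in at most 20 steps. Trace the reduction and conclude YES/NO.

Answer: YES — reaches normal form SSZ in 18 ≤ 20 steps

Working:
  start: mul(mul(SSZ, SZ), add(SZ, Z))
  →1  mul(add(SZ, mul(SZ, SZ)), add(SZ, Z))
  →2  mul(S(add(Z, mul(SZ, SZ))), add(SZ, Z))
  →3  add(add(SZ, Z), mul(add(Z, mul(SZ, SZ)), add(SZ, Z)))
  →4  add(S(add(Z, Z)), mul(add(Z, mul(SZ, SZ)), add(SZ, Z)))
  →5  S(add(add(Z, Z), mul(add(Z, mul(SZ, SZ)), add(SZ, Z))))
  →6  S(add(Z, mul(add(Z, mul(SZ, SZ)), add(SZ, Z))))
  →7  S(mul(add(Z, mul(SZ, SZ)), add(SZ, Z)))
  →8  S(mul(mul(SZ, SZ), add(SZ, Z)))
  →9  S(mul(add(SZ, mul(Z, SZ)), add(SZ, Z)))
  →10  S(mul(S(add(Z, mul(Z, SZ))), add(SZ, Z)))
  →11  S(add(add(SZ, Z), mul(add(Z, mul(Z, SZ)), add(SZ, Z))))
  →12  S(add(S(add(Z, Z)), mul(add(Z, mul(Z, SZ)), add(SZ, Z))))
  →13  S(S(add(add(Z, Z), mul(add(Z, mul(Z, SZ)), add(SZ, Z)))))
  →14  S(S(add(Z, mul(add(Z, mul(Z, SZ)), add(SZ, Z)))))
  →15  S(S(mul(add(Z, mul(Z, SZ)), add(SZ, Z))))
  →16  S(S(mul(mul(Z, SZ), add(SZ, Z))))
  →17  S(S(mul(Z, add(SZ, Z))))
  →18  SSZ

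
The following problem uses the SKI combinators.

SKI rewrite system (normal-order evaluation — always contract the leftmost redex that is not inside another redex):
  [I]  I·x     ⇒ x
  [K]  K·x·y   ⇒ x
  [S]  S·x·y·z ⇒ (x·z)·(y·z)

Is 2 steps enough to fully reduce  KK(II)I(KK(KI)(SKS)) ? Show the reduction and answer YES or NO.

Answer: YES — reaches normal form I in 2 ≤ 2 steps

Derivation:
  start: KK(II)I(KK(KI)(SKS))
  step 1: KI(KK(KI)(SKS))
  step 2: I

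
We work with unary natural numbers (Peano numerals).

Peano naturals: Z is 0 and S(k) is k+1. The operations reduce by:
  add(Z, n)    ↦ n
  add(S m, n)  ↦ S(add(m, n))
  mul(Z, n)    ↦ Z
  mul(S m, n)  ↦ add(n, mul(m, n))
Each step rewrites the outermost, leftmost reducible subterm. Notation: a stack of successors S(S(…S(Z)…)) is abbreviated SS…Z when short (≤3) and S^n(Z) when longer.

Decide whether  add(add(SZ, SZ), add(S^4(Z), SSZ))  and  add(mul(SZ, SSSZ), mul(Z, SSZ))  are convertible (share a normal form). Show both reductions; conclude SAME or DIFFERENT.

Term A:
  start: add(add(SZ, SZ), add(S^4(Z), SSZ))
  step 1: add(S(add(Z, SZ)), add(S^4(Z), SSZ))
  step 2: S(add(add(Z, SZ), add(S^4(Z), SSZ)))
  step 3: S(add(SZ, add(S^4(Z), SSZ)))
  step 4: S(S(add(Z, add(S^4(Z), SSZ))))
  step 5: S(S(add(S^4(Z), SSZ)))
  step 6: S(S(S(add(SSSZ, SSZ))))
  step 7: S(S(S(S(add(SSZ, SSZ)))))
  step 8: S(S(S(S(S(add(SZ, SSZ))))))
  step 9: S(S(S(S(S(S(add(Z, SSZ)))))))
  step 10: S^8(Z)

Term B:
  start: add(mul(SZ, SSSZ), mul(Z, SSZ))
  step 1: add(add(SSSZ, mul(Z, SSSZ)), mul(Z, SSZ))
  step 2: add(S(add(SSZ, mul(Z, SSSZ))), mul(Z, SSZ))
  step 3: S(add(add(SSZ, mul(Z, SSSZ)), mul(Z, SSZ)))
  step 4: S(add(S(add(SZ, mul(Z, SSSZ))), mul(Z, SSZ)))
  step 5: S(S(add(add(SZ, mul(Z, SSSZ)), mul(Z, SSZ))))
  step 6: S(S(add(S(add(Z, mul(Z, SSSZ))), mul(Z, SSZ))))
  step 7: S(S(S(add(add(Z, mul(Z, SSSZ)), mul(Z, SSZ)))))
  step 8: S(S(S(add(mul(Z, SSSZ), mul(Z, SSZ)))))
  step 9: S(S(S(add(Z, mul(Z, SSZ)))))
  step 10: S(S(S(mul(Z, SSZ))))
  step 11: SSSZ

Answer: DIFFERENT — A ⇓ S^8(Z), B ⇓ SSSZ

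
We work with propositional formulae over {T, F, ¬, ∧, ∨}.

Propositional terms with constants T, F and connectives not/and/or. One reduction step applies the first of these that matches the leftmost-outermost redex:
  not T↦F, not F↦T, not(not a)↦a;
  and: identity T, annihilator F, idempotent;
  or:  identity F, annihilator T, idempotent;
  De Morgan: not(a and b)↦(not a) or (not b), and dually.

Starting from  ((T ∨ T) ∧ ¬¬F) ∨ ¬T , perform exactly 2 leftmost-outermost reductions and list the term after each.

Answer: after 2 steps: ¬¬F ∨ ¬T

Working:
  start: ((T ∨ T) ∧ ¬¬F) ∨ ¬T
  →1  (T ∧ ¬¬F) ∨ ¬T
  →2  ¬¬F ∨ ¬T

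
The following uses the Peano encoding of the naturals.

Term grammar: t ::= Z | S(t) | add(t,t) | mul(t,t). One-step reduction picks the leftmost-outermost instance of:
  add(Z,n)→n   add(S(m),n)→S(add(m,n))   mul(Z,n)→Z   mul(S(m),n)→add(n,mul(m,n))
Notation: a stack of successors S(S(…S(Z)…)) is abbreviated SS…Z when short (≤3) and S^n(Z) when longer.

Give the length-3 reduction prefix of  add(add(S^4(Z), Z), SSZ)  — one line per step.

Answer: after 3 steps: S(add(S(add(SSZ, Z)), SSZ))

Reduction:
  start: add(add(S^4(Z), Z), SSZ)
  [1] add(S(add(SSSZ, Z)), SSZ)
  [2] S(add(add(SSSZ, Z), SSZ))
  [3] S(add(S(add(SSZ, Z)), SSZ))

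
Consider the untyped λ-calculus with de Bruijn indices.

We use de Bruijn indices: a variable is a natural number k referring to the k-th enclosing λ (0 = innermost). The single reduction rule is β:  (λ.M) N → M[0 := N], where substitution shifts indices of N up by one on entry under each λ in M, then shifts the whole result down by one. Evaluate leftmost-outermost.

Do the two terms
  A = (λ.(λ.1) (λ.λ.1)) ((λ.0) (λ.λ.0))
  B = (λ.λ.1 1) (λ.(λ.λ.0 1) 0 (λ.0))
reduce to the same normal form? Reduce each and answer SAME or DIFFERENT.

Answer: SAME — A ⇓ λ.λ.0, B ⇓ λ.λ.0

Working:
Term A:
  start: (λ.(λ.1) (λ.λ.1)) ((λ.0) (λ.λ.0))
  step 1: (λ.(λ.0) (λ.λ.0)) (λ.λ.1)
  step 2: (λ.0) (λ.λ.0)
  step 3: λ.λ.0

Term B:
  start: (λ.λ.1 1) (λ.(λ.λ.0 1) 0 (λ.0))
  step 1: λ.(λ.(λ.λ.0 1) 0 (λ.0)) (λ.(λ.λ.0 1) 0 (λ.0))
  step 2: λ.(λ.λ.0 1) (λ.(λ.λ.0 1) 0 (λ.0)) (λ.0)
  step 3: λ.(λ.0 (λ.(λ.λ.0 1) 0 (λ.0))) (λ.0)
  step 4: λ.(λ.0) (λ.(λ.λ.0 1) 0 (λ.0))
  step 5: λ.λ.(λ.λ.0 1) 0 (λ.0)
  step 6: λ.λ.(λ.0 1) (λ.0)
  step 7: λ.λ.(λ.0) 0
  step 8: λ.λ.0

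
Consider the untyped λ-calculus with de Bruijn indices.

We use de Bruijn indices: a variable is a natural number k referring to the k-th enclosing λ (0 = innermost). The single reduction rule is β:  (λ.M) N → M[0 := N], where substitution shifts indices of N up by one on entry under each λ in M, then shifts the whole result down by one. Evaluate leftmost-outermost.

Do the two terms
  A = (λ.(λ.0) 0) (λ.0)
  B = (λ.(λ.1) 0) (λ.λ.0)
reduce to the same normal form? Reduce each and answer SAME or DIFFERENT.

Term A:
  start: (λ.(λ.0) 0) (λ.0)
  [1] (λ.0) (λ.0)
  [2] λ.0

Term B:
  start: (λ.(λ.1) 0) (λ.λ.0)
  [1] (λ.λ.λ.0) (λ.λ.0)
  [2] λ.λ.0

Answer: DIFFERENT — A ⇓ λ.0, B ⇓ λ.λ.0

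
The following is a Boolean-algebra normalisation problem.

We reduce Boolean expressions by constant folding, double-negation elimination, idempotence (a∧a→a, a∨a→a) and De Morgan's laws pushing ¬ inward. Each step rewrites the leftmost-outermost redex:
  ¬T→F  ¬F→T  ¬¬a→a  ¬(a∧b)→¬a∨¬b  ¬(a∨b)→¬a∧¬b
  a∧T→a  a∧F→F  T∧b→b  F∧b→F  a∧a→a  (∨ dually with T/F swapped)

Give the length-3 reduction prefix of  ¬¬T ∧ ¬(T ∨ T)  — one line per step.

  start: ¬¬T ∧ ¬(T ∨ T)
  →1  T ∧ ¬(T ∨ T)
  →2  ¬(T ∨ T)
  →3  ¬T ∧ ¬T

Answer: after 3 steps: ¬T ∧ ¬T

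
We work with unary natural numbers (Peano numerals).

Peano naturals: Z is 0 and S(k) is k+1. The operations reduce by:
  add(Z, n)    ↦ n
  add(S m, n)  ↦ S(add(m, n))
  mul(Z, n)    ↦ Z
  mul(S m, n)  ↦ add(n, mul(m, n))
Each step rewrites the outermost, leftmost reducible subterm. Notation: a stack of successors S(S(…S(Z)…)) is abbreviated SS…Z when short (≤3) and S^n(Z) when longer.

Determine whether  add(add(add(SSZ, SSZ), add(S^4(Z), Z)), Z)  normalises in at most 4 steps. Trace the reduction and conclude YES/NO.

Answer: NO — after 4 steps the term is S(add(add(S(add(Z, SSZ)), add(S^4(Z), Z)), Z)), not yet normal

Derivation:
  start: add(add(add(SSZ, SSZ), add(S^4(Z), Z)), Z)
  [1] add(add(S(add(SZ, SSZ)), add(S^4(Z), Z)), Z)
  [2] add(S(add(add(SZ, SSZ), add(S^4(Z), Z))), Z)
  [3] S(add(add(add(SZ, SSZ), add(S^4(Z), Z)), Z))
  [4] S(add(add(S(add(Z, SSZ)), add(S^4(Z), Z)), Z))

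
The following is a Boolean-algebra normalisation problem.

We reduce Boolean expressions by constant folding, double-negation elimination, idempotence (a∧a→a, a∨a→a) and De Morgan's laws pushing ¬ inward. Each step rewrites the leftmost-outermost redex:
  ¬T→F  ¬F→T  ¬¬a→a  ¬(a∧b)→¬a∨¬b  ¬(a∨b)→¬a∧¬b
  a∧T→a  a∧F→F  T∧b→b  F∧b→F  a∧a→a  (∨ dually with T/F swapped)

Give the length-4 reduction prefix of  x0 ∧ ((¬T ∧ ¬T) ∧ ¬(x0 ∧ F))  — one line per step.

Answer: after 4 steps: F

Reduction:
  start: x0 ∧ ((¬T ∧ ¬T) ∧ ¬(x0 ∧ F))
  →1  x0 ∧ (¬T ∧ ¬(x0 ∧ F))
  →2  x0 ∧ (F ∧ ¬(x0 ∧ F))
  →3  x0 ∧ F
  →4  F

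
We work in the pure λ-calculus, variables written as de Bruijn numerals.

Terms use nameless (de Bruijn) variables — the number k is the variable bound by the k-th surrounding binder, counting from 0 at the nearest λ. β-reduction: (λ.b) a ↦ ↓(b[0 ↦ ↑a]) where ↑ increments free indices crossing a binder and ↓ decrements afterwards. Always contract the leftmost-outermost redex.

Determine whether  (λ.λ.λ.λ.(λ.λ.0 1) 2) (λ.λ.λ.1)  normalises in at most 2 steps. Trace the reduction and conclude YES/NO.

Answer: YES — reaches normal form λ.λ.λ.λ.0 3 in 2 ≤ 2 steps

Working:
  start: (λ.λ.λ.λ.(λ.λ.0 1) 2) (λ.λ.λ.1)
  →1  λ.λ.λ.(λ.λ.0 1) 2
  →2  λ.λ.λ.λ.0 3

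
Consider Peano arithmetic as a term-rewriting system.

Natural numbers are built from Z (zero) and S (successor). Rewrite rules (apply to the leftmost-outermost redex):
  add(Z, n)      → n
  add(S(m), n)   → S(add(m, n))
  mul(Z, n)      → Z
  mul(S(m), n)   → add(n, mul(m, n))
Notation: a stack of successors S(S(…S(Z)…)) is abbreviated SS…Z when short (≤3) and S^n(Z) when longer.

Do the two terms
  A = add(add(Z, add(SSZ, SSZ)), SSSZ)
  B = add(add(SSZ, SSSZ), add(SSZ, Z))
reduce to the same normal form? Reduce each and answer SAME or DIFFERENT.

Answer: SAME — A ⇓ S^7(Z), B ⇓ S^7(Z)

Reduction:
Term A:
  start: add(add(Z, add(SSZ, SSZ)), SSSZ)
  [1] add(add(SSZ, SSZ), SSSZ)
  [2] add(S(add(SZ, SSZ)), SSSZ)
  [3] S(add(add(SZ, SSZ), SSSZ))
  [4] S(add(S(add(Z, SSZ)), SSSZ))
  [5] S(S(add(add(Z, SSZ), SSSZ)))
  [6] S(S(add(SSZ, SSSZ)))
  [7] S(S(S(add(SZ, SSSZ))))
  [8] S(S(S(S(add(Z, SSSZ)))))
  [9] S^7(Z)

Term B:
  start: add(add(SSZ, SSSZ), add(SSZ, Z))
  [1] add(S(add(SZ, SSSZ)), add(SSZ, Z))
  [2] S(add(add(SZ, SSSZ), add(SSZ, Z)))
  [3] S(add(S(add(Z, SSSZ)), add(SSZ, Z)))
  [4] S(S(add(add(Z, SSSZ), add(SSZ, Z))))
  [5] S(S(add(SSSZ, add(SSZ, Z))))
  [6] S(S(S(add(SSZ, add(SSZ, Z)))))
  [7] S(S(S(S(add(SZ, add(SSZ, Z))))))
  [8] S(S(S(S(S(add(Z, add(SSZ, Z)))))))
  [9] S(S(S(S(S(add(SSZ, Z))))))
  [10] S(S(S(S(S(S(add(SZ, Z)))))))
  [11] S(S(S(S(S(S(S(add(Z, Z))))))))
  [12] S^7(Z)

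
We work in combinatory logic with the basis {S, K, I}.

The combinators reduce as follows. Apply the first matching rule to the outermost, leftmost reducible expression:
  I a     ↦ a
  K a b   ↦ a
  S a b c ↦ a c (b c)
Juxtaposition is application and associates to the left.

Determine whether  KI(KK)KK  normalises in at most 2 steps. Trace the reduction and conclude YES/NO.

  start: KI(KK)KK
  [1] IKK
  [2] KK

Answer: YES — reaches normal form KK in 2 ≤ 2 steps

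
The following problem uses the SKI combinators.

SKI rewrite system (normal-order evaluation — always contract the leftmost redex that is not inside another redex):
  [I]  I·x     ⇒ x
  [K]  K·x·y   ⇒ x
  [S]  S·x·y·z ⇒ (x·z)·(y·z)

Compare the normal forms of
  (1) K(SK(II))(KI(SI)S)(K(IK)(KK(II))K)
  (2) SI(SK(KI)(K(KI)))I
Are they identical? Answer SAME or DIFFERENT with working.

Answer: DIFFERENT — A ⇓ KK, B ⇓ KI

Reduction:
Term A:
  start: K(SK(II))(KI(SI)S)(K(IK)(KK(II))K)
  step 1: SK(II)(K(IK)(KK(II))K)
  step 2: K(K(IK)(KK(II))K)(II(K(IK)(KK(II))K))
  step 3: K(IK)(KK(II))K
  step 4: IKK
  step 5: KK

Term B:
  start: SI(SK(KI)(K(KI)))I
  step 1: II(SK(KI)(K(KI))I)
  step 2: I(SK(KI)(K(KI))I)
  step 3: SK(KI)(K(KI))I
  step 4: K(K(KI))(KI(K(KI)))I
  step 5: K(KI)I
  step 6: KI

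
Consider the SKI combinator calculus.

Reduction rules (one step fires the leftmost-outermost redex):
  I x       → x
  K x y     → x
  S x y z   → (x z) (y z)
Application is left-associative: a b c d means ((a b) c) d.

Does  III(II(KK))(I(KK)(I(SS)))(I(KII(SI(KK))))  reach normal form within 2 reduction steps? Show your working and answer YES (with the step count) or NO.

  start: III(II(KK))(I(KK)(I(SS)))(I(KII(SI(KK))))
  →1  II(II(KK))(I(KK)(I(SS)))(I(KII(SI(KK))))
  →2  I(II(KK))(I(KK)(I(SS)))(I(KII(SI(KK))))

Answer: NO — after 2 steps the term is I(II(KK))(I(KK)(I(SS)))(I(KII(SI(KK)))), not yet normal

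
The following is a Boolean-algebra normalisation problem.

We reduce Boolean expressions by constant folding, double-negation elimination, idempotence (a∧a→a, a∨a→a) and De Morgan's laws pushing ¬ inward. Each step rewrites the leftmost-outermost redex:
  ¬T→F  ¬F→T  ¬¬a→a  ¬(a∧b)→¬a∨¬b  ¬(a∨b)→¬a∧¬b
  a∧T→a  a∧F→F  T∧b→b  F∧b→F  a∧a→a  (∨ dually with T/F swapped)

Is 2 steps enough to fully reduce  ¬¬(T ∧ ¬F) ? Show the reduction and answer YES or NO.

  start: ¬¬(T ∧ ¬F)
  step 1: T ∧ ¬F
  step 2: ¬F

Answer: NO — after 2 steps the term is ¬F, not yet normal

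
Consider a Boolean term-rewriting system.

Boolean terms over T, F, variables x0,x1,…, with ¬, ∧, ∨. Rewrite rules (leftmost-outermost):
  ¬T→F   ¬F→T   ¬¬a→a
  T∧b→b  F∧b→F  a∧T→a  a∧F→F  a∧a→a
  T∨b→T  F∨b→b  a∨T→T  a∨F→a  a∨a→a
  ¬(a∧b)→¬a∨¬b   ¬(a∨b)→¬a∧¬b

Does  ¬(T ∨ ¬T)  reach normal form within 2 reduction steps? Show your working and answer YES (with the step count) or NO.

  start: ¬(T ∨ ¬T)
  →1  ¬T ∧ ¬¬T
  →2  F ∧ ¬¬T

Answer: NO — after 2 steps the term is F ∧ ¬¬T, not yet normal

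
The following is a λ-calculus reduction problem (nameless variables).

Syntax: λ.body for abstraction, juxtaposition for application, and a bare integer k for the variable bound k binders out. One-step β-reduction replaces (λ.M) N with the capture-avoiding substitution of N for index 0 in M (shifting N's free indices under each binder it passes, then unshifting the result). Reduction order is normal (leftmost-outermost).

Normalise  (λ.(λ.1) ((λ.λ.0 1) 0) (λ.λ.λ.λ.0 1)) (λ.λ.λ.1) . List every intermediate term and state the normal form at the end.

  start: (λ.(λ.1) ((λ.λ.0 1) 0) (λ.λ.λ.λ.0 1)) (λ.λ.λ.1)
  →1  (λ.λ.λ.λ.1) ((λ.λ.0 1) (λ.λ.λ.1)) (λ.λ.λ.λ.0 1)
  →2  (λ.λ.λ.1) (λ.λ.λ.λ.0 1)
  →3  λ.λ.1

Answer: normal form = λ.λ.1  (in 3 steps)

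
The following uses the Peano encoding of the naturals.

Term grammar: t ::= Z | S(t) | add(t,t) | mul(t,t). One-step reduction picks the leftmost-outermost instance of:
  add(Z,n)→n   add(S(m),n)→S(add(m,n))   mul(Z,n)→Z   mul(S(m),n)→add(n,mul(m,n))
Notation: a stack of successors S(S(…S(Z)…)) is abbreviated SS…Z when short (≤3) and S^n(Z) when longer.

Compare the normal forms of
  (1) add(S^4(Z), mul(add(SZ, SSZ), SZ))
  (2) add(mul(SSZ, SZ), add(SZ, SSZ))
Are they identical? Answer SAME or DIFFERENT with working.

Term A:
  start: add(S^4(Z), mul(add(SZ, SSZ), SZ))
  step 1: S(add(SSSZ, mul(add(SZ, SSZ), SZ)))
  step 2: S(S(add(SSZ, mul(add(SZ, SSZ), SZ))))
  step 3: S(S(S(add(SZ, mul(add(SZ, SSZ), SZ)))))
  step 4: S(S(S(S(add(Z, mul(add(SZ, SSZ), SZ))))))
  step 5: S(S(S(S(mul(add(SZ, SSZ), SZ)))))
  step 6: S(S(S(S(mul(S(add(Z, SSZ)), SZ)))))
  step 7: S(S(S(S(add(SZ, mul(add(Z, SSZ), SZ))))))
  step 8: S(S(S(S(S(add(Z, mul(add(Z, SSZ), SZ)))))))
  step 9: S(S(S(S(S(mul(add(Z, SSZ), SZ))))))
  step 10: S(S(S(S(S(mul(SSZ, SZ))))))
  step 11: S(S(S(S(S(add(SZ, mul(SZ, SZ)))))))
  step 12: S(S(S(S(S(S(add(Z, mul(SZ, SZ))))))))
  step 13: S(S(S(S(S(S(mul(SZ, SZ)))))))
  step 14: S(S(S(S(S(S(add(SZ, mul(Z, SZ))))))))
  step 15: S(S(S(S(S(S(S(add(Z, mul(Z, SZ)))))))))
  step 16: S(S(S(S(S(S(S(mul(Z, SZ))))))))
  step 17: S^7(Z)

Term B:
  start: add(mul(SSZ, SZ), add(SZ, SSZ))
  step 1: add(add(SZ, mul(SZ, SZ)), add(SZ, SSZ))
  step 2: add(S(add(Z, mul(SZ, SZ))), add(SZ, SSZ))
  step 3: S(add(add(Z, mul(SZ, SZ)), add(SZ, SSZ)))
  step 4: S(add(mul(SZ, SZ), add(SZ, SSZ)))
  step 5: S(add(add(SZ, mul(Z, SZ)), add(SZ, SSZ)))
  step 6: S(add(S(add(Z, mul(Z, SZ))), add(SZ, SSZ)))
  step 7: S(S(add(add(Z, mul(Z, SZ)), add(SZ, SSZ))))
  step 8: S(S(add(mul(Z, SZ), add(SZ, SSZ))))
  step 9: S(S(add(Z, add(SZ, SSZ))))
  step 10: S(S(add(SZ, SSZ)))
  step 11: S(S(S(add(Z, SSZ))))
  step 12: S^5(Z)

Answer: DIFFERENT — A ⇓ S^7(Z), B ⇓ S^5(Z)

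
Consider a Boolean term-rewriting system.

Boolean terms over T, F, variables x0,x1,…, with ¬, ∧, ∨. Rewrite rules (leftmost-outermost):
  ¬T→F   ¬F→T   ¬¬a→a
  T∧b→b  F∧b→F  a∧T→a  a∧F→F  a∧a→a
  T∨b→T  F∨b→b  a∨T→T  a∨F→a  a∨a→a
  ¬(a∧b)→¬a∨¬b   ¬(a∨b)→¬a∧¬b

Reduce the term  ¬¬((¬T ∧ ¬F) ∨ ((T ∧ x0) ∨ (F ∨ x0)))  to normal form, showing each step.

  start: ¬¬((¬T ∧ ¬F) ∨ ((T ∧ x0) ∨ (F ∨ x0)))
  [1] (¬T ∧ ¬F) ∨ ((T ∧ x0) ∨ (F ∨ x0))
  [2] (F ∧ ¬F) ∨ ((T ∧ x0) ∨ (F ∨ x0))
  [3] F ∨ ((T ∧ x0) ∨ (F ∨ x0))
  [4] (T ∧ x0) ∨ (F ∨ x0)
  [5] x0 ∨ (F ∨ x0)
  [6] x0 ∨ x0
  [7] x0

Answer: normal form = x0  (in 7 steps)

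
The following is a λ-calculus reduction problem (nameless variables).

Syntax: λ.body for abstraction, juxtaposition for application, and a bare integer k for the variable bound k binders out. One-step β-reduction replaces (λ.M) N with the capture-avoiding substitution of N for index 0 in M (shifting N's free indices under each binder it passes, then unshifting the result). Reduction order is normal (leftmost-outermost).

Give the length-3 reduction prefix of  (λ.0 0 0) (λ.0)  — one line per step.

Answer: after 3 steps: λ.0

Derivation:
  start: (λ.0 0 0) (λ.0)
  [1] (λ.0) (λ.0) (λ.0)
  [2] (λ.0) (λ.0)
  [3] λ.0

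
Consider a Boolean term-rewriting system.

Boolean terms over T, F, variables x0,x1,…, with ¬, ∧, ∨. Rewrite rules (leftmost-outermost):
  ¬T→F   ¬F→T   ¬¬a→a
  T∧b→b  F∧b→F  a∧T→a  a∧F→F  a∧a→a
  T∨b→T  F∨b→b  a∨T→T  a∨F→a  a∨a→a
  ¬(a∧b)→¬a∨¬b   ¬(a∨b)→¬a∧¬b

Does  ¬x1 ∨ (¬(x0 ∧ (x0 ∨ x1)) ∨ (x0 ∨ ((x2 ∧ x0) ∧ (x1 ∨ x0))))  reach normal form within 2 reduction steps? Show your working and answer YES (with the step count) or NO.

  start: ¬x1 ∨ (¬(x0 ∧ (x0 ∨ x1)) ∨ (x0 ∨ ((x2 ∧ x0) ∧ (x1 ∨ x0))))
  →1  ¬x1 ∨ ((¬x0 ∨ ¬(x0 ∨ x1)) ∨ (x0 ∨ ((x2 ∧ x0) ∧ (x1 ∨ x0))))
  →2  ¬x1 ∨ ((¬x0 ∨ (¬x0 ∧ ¬x1)) ∨ (x0 ∨ ((x2 ∧ x0) ∧ (x1 ∨ x0))))

Answer: YES — reaches normal form ¬x1 ∨ ((¬x0 ∨ (¬x0 ∧ ¬x1)) ∨ (x0 ∨ ((x2 ∧ x0) ∧ (x1 ∨ x0)))) in 2 ≤ 2 steps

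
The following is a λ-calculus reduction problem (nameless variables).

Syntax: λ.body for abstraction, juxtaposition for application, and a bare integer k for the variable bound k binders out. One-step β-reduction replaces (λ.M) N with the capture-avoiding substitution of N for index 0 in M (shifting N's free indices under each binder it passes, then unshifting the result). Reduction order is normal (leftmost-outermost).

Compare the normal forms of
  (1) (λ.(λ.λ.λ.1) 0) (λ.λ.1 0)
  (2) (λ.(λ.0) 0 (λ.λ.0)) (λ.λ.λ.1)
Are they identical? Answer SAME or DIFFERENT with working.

Term A:
  start: (λ.(λ.λ.λ.1) 0) (λ.λ.1 0)
  step 1: (λ.λ.λ.1) (λ.λ.1 0)
  step 2: λ.λ.1

Term B:
  start: (λ.(λ.0) 0 (λ.λ.0)) (λ.λ.λ.1)
  step 1: (λ.0) (λ.λ.λ.1) (λ.λ.0)
  step 2: (λ.λ.λ.1) (λ.λ.0)
  step 3: λ.λ.1

Answer: SAME — A ⇓ λ.λ.1, B ⇓ λ.λ.1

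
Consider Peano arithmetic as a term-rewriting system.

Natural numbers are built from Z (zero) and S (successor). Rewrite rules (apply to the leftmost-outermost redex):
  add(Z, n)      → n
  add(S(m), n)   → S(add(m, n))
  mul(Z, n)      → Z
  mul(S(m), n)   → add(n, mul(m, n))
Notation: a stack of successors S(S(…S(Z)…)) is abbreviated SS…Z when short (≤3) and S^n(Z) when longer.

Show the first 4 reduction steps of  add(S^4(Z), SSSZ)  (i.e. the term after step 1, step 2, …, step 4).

  start: add(S^4(Z), SSSZ)
  step 1: S(add(SSSZ, SSSZ))
  step 2: S(S(add(SSZ, SSSZ)))
  step 3: S(S(S(add(SZ, SSSZ))))
  step 4: S(S(S(S(add(Z, SSSZ)))))

Answer: after 4 steps: S(S(S(S(add(Z, SSSZ)))))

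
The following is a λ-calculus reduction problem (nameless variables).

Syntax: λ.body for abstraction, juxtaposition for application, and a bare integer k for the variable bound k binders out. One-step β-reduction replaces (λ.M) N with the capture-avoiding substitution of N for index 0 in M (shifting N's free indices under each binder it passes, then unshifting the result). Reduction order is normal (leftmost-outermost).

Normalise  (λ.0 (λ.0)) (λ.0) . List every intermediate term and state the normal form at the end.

  start: (λ.0 (λ.0)) (λ.0)
  [1] (λ.0) (λ.0)
  [2] λ.0

Answer: normal form = λ.0  (in 2 steps)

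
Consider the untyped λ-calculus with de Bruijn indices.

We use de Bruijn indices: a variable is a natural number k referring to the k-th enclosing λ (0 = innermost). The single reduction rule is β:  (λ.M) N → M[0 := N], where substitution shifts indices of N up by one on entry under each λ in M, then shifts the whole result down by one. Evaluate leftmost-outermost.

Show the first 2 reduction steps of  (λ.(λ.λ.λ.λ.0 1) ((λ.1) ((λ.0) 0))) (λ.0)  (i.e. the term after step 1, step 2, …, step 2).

Answer: after 2 steps: λ.λ.λ.0 1

Working:
  start: (λ.(λ.λ.λ.λ.0 1) ((λ.1) ((λ.0) 0))) (λ.0)
  →1  (λ.λ.λ.λ.0 1) ((λ.λ.0) ((λ.0) (λ.0)))
  →2  λ.λ.λ.0 1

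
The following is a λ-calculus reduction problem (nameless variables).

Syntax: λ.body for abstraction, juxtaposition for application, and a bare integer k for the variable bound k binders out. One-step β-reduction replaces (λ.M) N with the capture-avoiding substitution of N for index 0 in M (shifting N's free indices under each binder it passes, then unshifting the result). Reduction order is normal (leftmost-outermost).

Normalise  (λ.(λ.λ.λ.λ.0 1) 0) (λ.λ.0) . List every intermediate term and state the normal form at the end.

  start: (λ.(λ.λ.λ.λ.0 1) 0) (λ.λ.0)
  step 1: (λ.λ.λ.λ.0 1) (λ.λ.0)
  step 2: λ.λ.λ.0 1

Answer: normal form = λ.λ.λ.0 1  (in 2 steps)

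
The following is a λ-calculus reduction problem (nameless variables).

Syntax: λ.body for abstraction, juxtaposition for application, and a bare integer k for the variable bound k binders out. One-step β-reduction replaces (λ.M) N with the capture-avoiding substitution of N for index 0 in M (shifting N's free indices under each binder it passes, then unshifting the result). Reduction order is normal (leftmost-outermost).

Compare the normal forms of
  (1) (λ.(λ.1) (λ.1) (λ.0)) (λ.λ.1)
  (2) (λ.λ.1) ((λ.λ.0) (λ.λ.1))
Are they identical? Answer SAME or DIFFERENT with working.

Term A:
  start: (λ.(λ.1) (λ.1) (λ.0)) (λ.λ.1)
  [1] (λ.λ.λ.1) (λ.λ.λ.1) (λ.0)
  [2] (λ.λ.1) (λ.0)
  [3] λ.λ.0

Term B:
  start: (λ.λ.1) ((λ.λ.0) (λ.λ.1))
  [1] λ.(λ.λ.0) (λ.λ.1)
  [2] λ.λ.0

Answer: SAME — A ⇓ λ.λ.0, B ⇓ λ.λ.0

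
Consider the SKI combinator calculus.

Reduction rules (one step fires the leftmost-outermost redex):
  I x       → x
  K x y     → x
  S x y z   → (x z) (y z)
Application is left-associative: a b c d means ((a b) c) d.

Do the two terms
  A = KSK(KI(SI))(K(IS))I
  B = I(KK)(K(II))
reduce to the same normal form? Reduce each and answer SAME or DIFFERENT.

Answer: DIFFERENT — A ⇓ S, B ⇓ K

Reduction:
Term A:
  start: KSK(KI(SI))(K(IS))I
  [1] S(KI(SI))(K(IS))I
  [2] KI(SI)I(K(IS)I)
  [3] II(K(IS)I)
  [4] I(K(IS)I)
  [5] K(IS)I
  [6] IS
  [7] S

Term B:
  start: I(KK)(K(II))
  [1] KK(K(II))
  [2] K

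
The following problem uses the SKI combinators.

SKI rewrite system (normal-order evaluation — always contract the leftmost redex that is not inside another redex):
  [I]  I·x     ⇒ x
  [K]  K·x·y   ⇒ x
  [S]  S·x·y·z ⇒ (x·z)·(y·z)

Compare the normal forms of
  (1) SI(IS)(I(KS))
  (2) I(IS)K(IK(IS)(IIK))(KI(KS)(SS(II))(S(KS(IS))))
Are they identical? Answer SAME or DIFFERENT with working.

Answer: DIFFERENT — A ⇓ S, B ⇓ S(SS)(SS)

Derivation:
Term A:
  start: SI(IS)(I(KS))
  [1] I(I(KS))(IS(I(KS)))
  [2] I(KS)(IS(I(KS)))
  [3] KS(IS(I(KS)))
  [4] S

Term B:
  start: I(IS)K(IK(IS)(IIK))(KI(KS)(SS(II))(S(KS(IS))))
  [1] ISK(IK(IS)(IIK))(KI(KS)(SS(II))(S(KS(IS))))
  [2] SK(IK(IS)(IIK))(KI(KS)(SS(II))(S(KS(IS))))
  [3] K(KI(KS)(SS(II))(S(KS(IS))))(IK(IS)(IIK)(KI(KS)(SS(II))(S(KS(IS)))))
  [4] KI(KS)(SS(II))(S(KS(IS)))
  [5] I(SS(II))(S(KS(IS)))
  [6] SS(II)(S(KS(IS)))
  [7] S(S(KS(IS)))(II(S(KS(IS))))
  [8] S(SS)(II(S(KS(IS))))
  [9] S(SS)(I(S(KS(IS))))
  [10] S(SS)(S(KS(IS)))
  [11] S(SS)(SS)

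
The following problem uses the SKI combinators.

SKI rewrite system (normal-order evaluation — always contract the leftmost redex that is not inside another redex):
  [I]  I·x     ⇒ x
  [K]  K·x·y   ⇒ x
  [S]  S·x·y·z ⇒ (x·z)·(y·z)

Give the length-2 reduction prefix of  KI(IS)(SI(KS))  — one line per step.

  start: KI(IS)(SI(KS))
  →1  I(SI(KS))
  →2  SI(KS)

Answer: after 2 steps: SI(KS)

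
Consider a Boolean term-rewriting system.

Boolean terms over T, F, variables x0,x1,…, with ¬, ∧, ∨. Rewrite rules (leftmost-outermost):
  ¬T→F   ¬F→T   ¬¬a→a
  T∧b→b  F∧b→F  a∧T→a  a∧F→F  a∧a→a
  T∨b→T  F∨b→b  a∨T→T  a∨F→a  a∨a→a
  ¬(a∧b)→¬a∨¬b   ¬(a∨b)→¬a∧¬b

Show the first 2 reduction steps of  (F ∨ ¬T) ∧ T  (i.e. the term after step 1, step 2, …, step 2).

  start: (F ∨ ¬T) ∧ T
  →1  F ∨ ¬T
  →2  ¬T

Answer: after 2 steps: ¬T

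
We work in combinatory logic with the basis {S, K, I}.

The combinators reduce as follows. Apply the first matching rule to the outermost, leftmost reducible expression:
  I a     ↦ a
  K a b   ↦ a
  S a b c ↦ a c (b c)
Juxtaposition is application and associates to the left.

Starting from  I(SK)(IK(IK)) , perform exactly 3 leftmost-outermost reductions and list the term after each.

  start: I(SK)(IK(IK))
  [1] SK(IK(IK))
  [2] SK(K(IK))
  [3] SK(KK)

Answer: after 3 steps: SK(KK)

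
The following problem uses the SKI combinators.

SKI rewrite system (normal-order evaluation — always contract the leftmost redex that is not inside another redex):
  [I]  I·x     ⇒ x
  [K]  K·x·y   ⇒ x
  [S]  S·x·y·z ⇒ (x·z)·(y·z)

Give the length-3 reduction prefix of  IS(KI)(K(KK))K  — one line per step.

Answer: after 3 steps: I(K(KK)K)

Reduction:
  start: IS(KI)(K(KK))K
  [1] S(KI)(K(KK))K
  [2] KIK(K(KK)K)
  [3] I(K(KK)K)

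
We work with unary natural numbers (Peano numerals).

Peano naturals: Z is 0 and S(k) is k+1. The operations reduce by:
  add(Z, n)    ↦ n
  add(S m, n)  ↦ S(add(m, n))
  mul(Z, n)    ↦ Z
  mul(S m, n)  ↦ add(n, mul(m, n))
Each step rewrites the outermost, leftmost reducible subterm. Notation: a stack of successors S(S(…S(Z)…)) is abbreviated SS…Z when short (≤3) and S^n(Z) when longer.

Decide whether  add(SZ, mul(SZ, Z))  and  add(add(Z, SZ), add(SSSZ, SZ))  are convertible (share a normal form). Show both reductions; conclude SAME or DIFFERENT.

Answer: DIFFERENT — A ⇓ SZ, B ⇓ S^5(Z)

Working:
Term A:
  start: add(SZ, mul(SZ, Z))
  step 1: S(add(Z, mul(SZ, Z)))
  step 2: S(mul(SZ, Z))
  step 3: S(add(Z, mul(Z, Z)))
  step 4: S(mul(Z, Z))
  step 5: SZ

Term B:
  start: add(add(Z, SZ), add(SSSZ, SZ))
  step 1: add(SZ, add(SSSZ, SZ))
  step 2: S(add(Z, add(SSSZ, SZ)))
  step 3: S(add(SSSZ, SZ))
  step 4: S(S(add(SSZ, SZ)))
  step 5: S(S(S(add(SZ, SZ))))
  step 6: S(S(S(S(add(Z, SZ)))))
  step 7: S^5(Z)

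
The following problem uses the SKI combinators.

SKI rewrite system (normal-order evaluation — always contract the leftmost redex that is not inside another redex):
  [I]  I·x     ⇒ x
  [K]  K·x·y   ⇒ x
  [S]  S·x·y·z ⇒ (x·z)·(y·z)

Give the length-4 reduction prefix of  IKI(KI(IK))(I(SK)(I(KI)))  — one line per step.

Answer: after 4 steps: SK(I(KI))

Working:
  start: IKI(KI(IK))(I(SK)(I(KI)))
  [1] KI(KI(IK))(I(SK)(I(KI)))
  [2] I(I(SK)(I(KI)))
  [3] I(SK)(I(KI))
  [4] SK(I(KI))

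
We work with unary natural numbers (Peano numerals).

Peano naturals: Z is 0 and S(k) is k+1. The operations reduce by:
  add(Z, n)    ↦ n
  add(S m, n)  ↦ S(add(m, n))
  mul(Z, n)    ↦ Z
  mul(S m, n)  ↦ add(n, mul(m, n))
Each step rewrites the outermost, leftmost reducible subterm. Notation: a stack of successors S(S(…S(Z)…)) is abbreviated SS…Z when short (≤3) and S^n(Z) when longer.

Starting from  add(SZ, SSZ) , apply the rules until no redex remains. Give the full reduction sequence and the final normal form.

  start: add(SZ, SSZ)
  step 1: S(add(Z, SSZ))
  step 2: SSSZ

Answer: normal form = SSSZ  (in 2 steps)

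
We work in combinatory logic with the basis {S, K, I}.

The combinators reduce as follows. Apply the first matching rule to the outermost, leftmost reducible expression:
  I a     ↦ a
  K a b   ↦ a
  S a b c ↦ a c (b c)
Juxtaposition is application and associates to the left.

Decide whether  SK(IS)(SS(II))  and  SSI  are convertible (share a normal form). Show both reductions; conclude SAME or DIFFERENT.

Term A:
  start: SK(IS)(SS(II))
  →1  K(SS(II))(IS(SS(II)))
  →2  SS(II)
  →3  SSI

Term B:
  start: SSI

Answer: SAME — A ⇓ SSI, B ⇓ SSI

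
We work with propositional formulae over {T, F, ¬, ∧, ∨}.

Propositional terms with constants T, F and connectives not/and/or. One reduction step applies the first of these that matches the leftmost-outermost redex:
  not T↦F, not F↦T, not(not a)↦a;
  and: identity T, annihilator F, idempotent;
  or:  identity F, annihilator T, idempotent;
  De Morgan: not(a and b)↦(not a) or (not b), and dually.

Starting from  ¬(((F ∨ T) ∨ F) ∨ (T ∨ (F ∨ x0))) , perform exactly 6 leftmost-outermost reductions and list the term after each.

Answer: after 6 steps: (F ∧ ¬F) ∧ ¬(T ∨ (F ∨ x0))

Working:
  start: ¬(((F ∨ T) ∨ F) ∨ (T ∨ (F ∨ x0)))
  step 1: ¬((F ∨ T) ∨ F) ∧ ¬(T ∨ (F ∨ x0))
  step 2: (¬(F ∨ T) ∧ ¬F) ∧ ¬(T ∨ (F ∨ x0))
  step 3: ((¬F ∧ ¬T) ∧ ¬F) ∧ ¬(T ∨ (F ∨ x0))
  step 4: ((T ∧ ¬T) ∧ ¬F) ∧ ¬(T ∨ (F ∨ x0))
  step 5: (¬T ∧ ¬F) ∧ ¬(T ∨ (F ∨ x0))
  step 6: (F ∧ ¬F) ∧ ¬(T ∨ (F ∨ x0))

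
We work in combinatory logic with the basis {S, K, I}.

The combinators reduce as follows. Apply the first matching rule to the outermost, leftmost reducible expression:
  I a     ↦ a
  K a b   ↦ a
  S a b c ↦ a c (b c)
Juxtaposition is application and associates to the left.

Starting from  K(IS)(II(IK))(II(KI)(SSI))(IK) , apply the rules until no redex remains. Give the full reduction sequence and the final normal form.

  start: K(IS)(II(IK))(II(KI)(SSI))(IK)
  step 1: IS(II(KI)(SSI))(IK)
  step 2: S(II(KI)(SSI))(IK)
  step 3: S(I(KI)(SSI))(IK)
  step 4: S(KI(SSI))(IK)
  step 5: SI(IK)
  step 6: SIK

Answer: normal form = SIK  (in 6 steps)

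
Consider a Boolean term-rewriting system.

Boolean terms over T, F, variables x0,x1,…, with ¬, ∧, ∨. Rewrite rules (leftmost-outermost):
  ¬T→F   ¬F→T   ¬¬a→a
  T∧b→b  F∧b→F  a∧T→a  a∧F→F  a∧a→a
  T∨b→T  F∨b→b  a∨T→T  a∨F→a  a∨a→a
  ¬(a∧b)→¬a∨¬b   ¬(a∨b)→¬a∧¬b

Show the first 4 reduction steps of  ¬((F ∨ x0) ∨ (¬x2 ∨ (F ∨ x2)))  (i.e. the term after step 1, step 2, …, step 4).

  start: ¬((F ∨ x0) ∨ (¬x2 ∨ (F ∨ x2)))
  step 1: ¬(F ∨ x0) ∧ ¬(¬x2 ∨ (F ∨ x2))
  step 2: (¬F ∧ ¬x0) ∧ ¬(¬x2 ∨ (F ∨ x2))
  step 3: (T ∧ ¬x0) ∧ ¬(¬x2 ∨ (F ∨ x2))
  step 4: ¬x0 ∧ ¬(¬x2 ∨ (F ∨ x2))

Answer: after 4 steps: ¬x0 ∧ ¬(¬x2 ∨ (F ∨ x2))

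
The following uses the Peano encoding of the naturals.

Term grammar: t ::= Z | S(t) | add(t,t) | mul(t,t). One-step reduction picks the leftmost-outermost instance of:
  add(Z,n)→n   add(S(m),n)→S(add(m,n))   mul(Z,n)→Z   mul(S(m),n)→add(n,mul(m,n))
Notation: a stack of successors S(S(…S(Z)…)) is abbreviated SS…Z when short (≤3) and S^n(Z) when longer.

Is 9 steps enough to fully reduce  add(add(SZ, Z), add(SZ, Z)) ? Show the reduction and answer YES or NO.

  start: add(add(SZ, Z), add(SZ, Z))
  →1  add(S(add(Z, Z)), add(SZ, Z))
  →2  S(add(add(Z, Z), add(SZ, Z)))
  →3  S(add(Z, add(SZ, Z)))
  →4  S(add(SZ, Z))
  →5  S(S(add(Z, Z)))
  →6  SSZ

Answer: YES — reaches normal form SSZ in 6 ≤ 9 steps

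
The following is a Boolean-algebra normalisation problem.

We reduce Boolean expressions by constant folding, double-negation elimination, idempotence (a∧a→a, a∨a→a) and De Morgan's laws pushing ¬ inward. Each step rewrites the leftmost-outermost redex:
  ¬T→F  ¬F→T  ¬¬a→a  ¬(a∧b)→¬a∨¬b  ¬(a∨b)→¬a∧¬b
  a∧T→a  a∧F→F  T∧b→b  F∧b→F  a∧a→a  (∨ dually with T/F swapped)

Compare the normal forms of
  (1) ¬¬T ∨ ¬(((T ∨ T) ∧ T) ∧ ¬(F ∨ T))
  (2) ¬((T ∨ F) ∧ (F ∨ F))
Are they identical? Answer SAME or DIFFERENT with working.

Term A:
  start: ¬¬T ∨ ¬(((T ∨ T) ∧ T) ∧ ¬(F ∨ T))
  step 1: T ∨ ¬(((T ∨ T) ∧ T) ∧ ¬(F ∨ T))
  step 2: T

Term B:
  start: ¬((T ∨ F) ∧ (F ∨ F))
  step 1: ¬(T ∨ F) ∨ ¬(F ∨ F)
  step 2: (¬T ∧ ¬F) ∨ ¬(F ∨ F)
  step 3: (F ∧ ¬F) ∨ ¬(F ∨ F)
  step 4: F ∨ ¬(F ∨ F)
  step 5: ¬(F ∨ F)
  step 6: ¬F ∧ ¬F
  step 7: ¬F
  step 8: T

Answer: SAME — A ⇓ T, B ⇓ T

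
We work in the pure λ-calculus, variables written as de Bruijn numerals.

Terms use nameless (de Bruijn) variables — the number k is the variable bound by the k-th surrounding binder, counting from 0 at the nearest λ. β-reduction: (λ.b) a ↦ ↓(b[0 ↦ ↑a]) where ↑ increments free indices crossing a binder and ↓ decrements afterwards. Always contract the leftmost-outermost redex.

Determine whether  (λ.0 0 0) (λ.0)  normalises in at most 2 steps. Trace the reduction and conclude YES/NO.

  start: (λ.0 0 0) (λ.0)
  →1  (λ.0) (λ.0) (λ.0)
  →2  (λ.0) (λ.0)

Answer: NO — after 2 steps the term is (λ.0) (λ.0), not yet normal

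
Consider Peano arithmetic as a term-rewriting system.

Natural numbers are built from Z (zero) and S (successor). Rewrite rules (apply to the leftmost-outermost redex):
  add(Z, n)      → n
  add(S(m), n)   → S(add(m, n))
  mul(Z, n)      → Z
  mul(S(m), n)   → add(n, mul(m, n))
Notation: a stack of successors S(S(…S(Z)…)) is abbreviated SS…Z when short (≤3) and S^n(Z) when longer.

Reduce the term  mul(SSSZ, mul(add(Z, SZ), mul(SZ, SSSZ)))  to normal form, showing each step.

Answer: normal form = S^9(Z)  (in 55 steps)

Reduction:
  start: mul(SSSZ, mul(add(Z, SZ), mul(SZ, SSSZ)))
  step 1: add(mul(add(Z, SZ), mul(SZ, SSSZ)), mul(SSZ, mul(add(Z, SZ), mul(SZ, SSSZ))))
  step 2: add(mul(SZ, mul(SZ, SSSZ)), mul(SSZ, mul(add(Z, SZ), mul(SZ, SSSZ))))
  step 3: add(add(mul(SZ, SSSZ), mul(Z, mul(SZ, SSSZ))), mul(SSZ, mul(add(Z, SZ), mul(SZ, SSSZ))))
  step 4: add(add(add(SSSZ, mul(Z, SSSZ)), mul(Z, mul(SZ, SSSZ))), mul(SSZ, mul(add(Z, SZ), mul(SZ, SSSZ))))
  step 5: add(add(S(add(SSZ, mul(Z, SSSZ))), mul(Z, mul(SZ, SSSZ))), mul(SSZ, mul(add(Z, SZ), mul(SZ, SSSZ))))
  step 6: add(S(add(add(SSZ, mul(Z, SSSZ)), mul(Z, mul(SZ, SSSZ)))), mul(SSZ, mul(add(Z, SZ), mul(SZ, SSSZ))))
  step 7: S(add(add(add(SSZ, mul(Z, SSSZ)), mul(Z, mul(SZ, SSSZ))), mul(SSZ, mul(add(Z, SZ), mul(SZ, SSSZ)))))
  step 8: S(add(add(S(add(SZ, mul(Z, SSSZ))), mul(Z, mul(SZ, SSSZ))), mul(SSZ, mul(add(Z, SZ), mul(SZ, SSSZ)))))
  step 9: S(add(S(add(add(SZ, mul(Z, SSSZ)), mul(Z, mul(SZ, SSSZ)))), mul(SSZ, mul(add(Z, SZ), mul(SZ, SSSZ)))))
  step 10: S(S(add(add(add(SZ, mul(Z, SSSZ)), mul(Z, mul(SZ, SSSZ))), mul(SSZ, mul(add(Z, SZ), mul(SZ, SSSZ))))))
  step 11: S(S(add(add(S(add(Z, mul(Z, SSSZ))), mul(Z, mul(SZ, SSSZ))), mul(SSZ, mul(add(Z, SZ), mul(SZ, SSSZ))))))
  step 12: S(S(add(S(add(add(Z, mul(Z, SSSZ)), mul(Z, mul(SZ, SSSZ)))), mul(SSZ, mul(add(Z, SZ), mul(SZ, SSSZ))))))
  step 13: S(S(S(add(add(add(Z, mul(Z, SSSZ)), mul(Z, mul(SZ, SSSZ))), mul(SSZ, mul(add(Z, SZ), mul(SZ, SSSZ)))))))
  step 14: S(S(S(add(add(mul(Z, SSSZ), mul(Z, mul(SZ, SSSZ))), mul(SSZ, mul(add(Z, SZ), mul(SZ, SSSZ)))))))
  step 15: S(S(S(add(add(Z, mul(Z, mul(SZ, SSSZ))), mul(SSZ, mul(add(Z, SZ), mul(SZ, SSSZ)))))))
  step 16: S(S(S(add(mul(Z, mul(SZ, SSSZ)), mul(SSZ, mul(add(Z, SZ), mul(SZ, SSSZ)))))))
  step 17: S(S(S(add(Z, mul(SSZ, mul(add(Z, SZ), mul(SZ, SSSZ)))))))
  step 18: S(S(S(mul(SSZ, mul(add(Z, SZ), mul(SZ, SSSZ))))))
  step 19: S(S(S(add(mul(add(Z, SZ), mul(SZ, SSSZ)), mul(SZ, mul(add(Z, SZ), mul(SZ, SSSZ)))))))
  step 20: S(S(S(add(mul(SZ, mul(SZ, SSSZ)), mul(SZ, mul(add(Z, SZ), mul(SZ, SSSZ)))))))
  step 21: S(S(S(add(add(mul(SZ, SSSZ), mul(Z, mul(SZ, SSSZ))), mul(SZ, mul(add(Z, SZ), mul(SZ, SSSZ)))))))
  step 22: S(S(S(add(add(add(SSSZ, mul(Z, SSSZ)), mul(Z, mul(SZ, SSSZ))), mul(SZ, mul(add(Z, SZ), mul(SZ, SSSZ)))))))
  step 23: S(S(S(add(add(S(add(SSZ, mul(Z, SSSZ))), mul(Z, mul(SZ, SSSZ))), mul(SZ, mul(add(Z, SZ), mul(SZ, SSSZ)))))))
  step 24: S(S(S(add(S(add(add(SSZ, mul(Z, SSSZ)), mul(Z, mul(SZ, SSSZ)))), mul(SZ, mul(add(Z, SZ), mul(SZ, SSSZ)))))))
  step 25: S(S(S(S(add(add(add(SSZ, mul(Z, SSSZ)), mul(Z, mul(SZ, SSSZ))), mul(SZ, mul(add(Z, SZ), mul(SZ, SSSZ))))))))
  step 26: S(S(S(S(add(add(S(add(SZ, mul(Z, SSSZ))), mul(Z, mul(SZ, SSSZ))), mul(SZ, mul(add(Z, SZ), mul(SZ, SSSZ))))))))
  step 27: S(S(S(S(add(S(add(add(SZ, mul(Z, SSSZ)), mul(Z, mul(SZ, SSSZ)))), mul(SZ, mul(add(Z, SZ), mul(SZ, SSSZ))))))))
  step 28: S(S(S(S(S(add(add(add(SZ, mul(Z, SSSZ)), mul(Z, mul(SZ, SSSZ))), mul(SZ, mul(add(Z, SZ), mul(SZ, SSSZ)))))))))
  step 29: S(S(S(S(S(add(add(S(add(Z, mul(Z, SSSZ))), mul(Z, mul(SZ, SSSZ))), mul(SZ, mul(add(Z, SZ), mul(SZ, SSSZ)))))))))
  step 30: S(S(S(S(S(add(S(add(add(Z, mul(Z, SSSZ)), mul(Z, mul(SZ, SSSZ)))), mul(SZ, mul(add(Z, SZ), mul(SZ, SSSZ)))))))))
  step 31: S(S(S(S(S(S(add(add(add(Z, mul(Z, SSSZ)), mul(Z, mul(SZ, SSSZ))), mul(SZ, mul(add(Z, SZ), mul(SZ, SSSZ))))))))))
  step 32: S(S(S(S(S(S(add(add(mul(Z, SSSZ), mul(Z, mul(SZ, SSSZ))), mul(SZ, mul(add(Z, SZ), mul(SZ, SSSZ))))))))))
  step 33: S(S(S(S(S(S(add(add(Z, mul(Z, mul(SZ, SSSZ))), mul(SZ, mul(add(Z, SZ), mul(SZ, SSSZ))))))))))
  step 34: S(S(S(S(S(S(add(mul(Z, mul(SZ, SSSZ)), mul(SZ, mul(add(Z, SZ), mul(SZ, SSSZ))))))))))
  step 35: S(S(S(S(S(S(add(Z, mul(SZ, mul(add(Z, SZ), mul(SZ, SSSZ))))))))))
  step 36: S(S(S(S(S(S(mul(SZ, mul(add(Z, SZ), mul(SZ, SSSZ)))))))))
  step 37: S(S(S(S(S(S(add(mul(add(Z, SZ), mul(SZ, SSSZ)), mul(Z, mul(add(Z, SZ), mul(SZ, SSSZ))))))))))
  step 38: S(S(S(S(S(S(add(mul(SZ, mul(SZ, SSSZ)), mul(Z, mul(add(Z, SZ), mul(SZ, SSSZ))))))))))
  step 39: S(S(S(S(S(S(add(add(mul(SZ, SSSZ), mul(Z, mul(SZ, SSSZ))), mul(Z, mul(add(Z, SZ), mul(SZ, SSSZ))))))))))
  step 40: S(S(S(S(S(S(add(add(add(SSSZ, mul(Z, SSSZ)), mul(Z, mul(SZ, SSSZ))), mul(Z, mul(add(Z, SZ), mul(SZ, SSSZ))))))))))
  step 41: S(S(S(S(S(S(add(add(S(add(SSZ, mul(Z, SSSZ))), mul(Z, mul(SZ, SSSZ))), mul(Z, mul(add(Z, SZ), mul(SZ, SSSZ))))))))))
  step 42: S(S(S(S(S(S(add(S(add(add(SSZ, mul(Z, SSSZ)), mul(Z, mul(SZ, SSSZ)))), mul(Z, mul(add(Z, SZ), mul(SZ, SSSZ))))))))))
  step 43: S(S(S(S(S(S(S(add(add(add(SSZ, mul(Z, SSSZ)), mul(Z, mul(SZ, SSSZ))), mul(Z, mul(add(Z, SZ), mul(SZ, SSSZ)))))))))))
  step 44: S(S(S(S(S(S(S(add(add(S(add(SZ, mul(Z, SSSZ))), mul(Z, mul(SZ, SSSZ))), mul(Z, mul(add(Z, SZ), mul(SZ, SSSZ)))))))))))
  step 45: S(S(S(S(S(S(S(add(S(add(add(SZ, mul(Z, SSSZ)), mul(Z, mul(SZ, SSSZ)))), mul(Z, mul(add(Z, SZ), mul(SZ, SSSZ)))))))))))
  step 46: S(S(S(S(S(S(S(S(add(add(add(SZ, mul(Z, SSSZ)), mul(Z, mul(SZ, SSSZ))), mul(Z, mul(add(Z, SZ), mul(SZ, SSSZ))))))))))))
  step 47: S(S(S(S(S(S(S(S(add(add(S(add(Z, mul(Z, SSSZ))), mul(Z, mul(SZ, SSSZ))), mul(Z, mul(add(Z, SZ), mul(SZ, SSSZ))))))))))))
  step 48: S(S(S(S(S(S(S(S(add(S(add(add(Z, mul(Z, SSSZ)), mul(Z, mul(SZ, SSSZ)))), mul(Z, mul(add(Z, SZ), mul(SZ, SSSZ))))))))))))
  step 49: S(S(S(S(S(S(S(S(S(add(add(add(Z, mul(Z, SSSZ)), mul(Z, mul(SZ, SSSZ))), mul(Z, mul(add(Z, SZ), mul(SZ, SSSZ)))))))))))))
  step 50: S(S(S(S(S(S(S(S(S(add(add(mul(Z, SSSZ), mul(Z, mul(SZ, SSSZ))), mul(Z, mul(add(Z, SZ), mul(SZ, SSSZ)))))))))))))
  step 51: S(S(S(S(S(S(S(S(S(add(add(Z, mul(Z, mul(SZ, SSSZ))), mul(Z, mul(add(Z, SZ), mul(SZ, SSSZ)))))))))))))
  step 52: S(S(S(S(S(S(S(S(S(add(mul(Z, mul(SZ, SSSZ)), mul(Z, mul(add(Z, SZ), mul(SZ, SSSZ)))))))))))))
  step 53: S(S(S(S(S(S(S(S(S(add(Z, mul(Z, mul(add(Z, SZ), mul(SZ, SSSZ)))))))))))))
  step 54: S(S(S(S(S(S(S(S(S(mul(Z, mul(add(Z, SZ), mul(SZ, SSSZ))))))))))))
  step 55: S^9(Z)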